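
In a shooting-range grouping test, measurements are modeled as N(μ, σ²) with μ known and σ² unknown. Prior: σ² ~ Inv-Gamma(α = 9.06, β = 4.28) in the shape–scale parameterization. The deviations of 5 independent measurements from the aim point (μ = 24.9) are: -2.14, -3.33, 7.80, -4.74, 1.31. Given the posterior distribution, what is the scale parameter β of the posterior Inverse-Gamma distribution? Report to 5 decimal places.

With known mean μ and an Inverse-Gamma(α, β) prior on σ², the Normal likelihood is conjugate: posterior is Inv-Gamma(α + n/2, β + Σ(xᵢ−μ)²/2).
Σ(xᵢ−μ)² = (-2.14)² + (-3.33)² + (7.80)² + (-4.74)² + (1.31)² = 100.6922.
Posterior: Inv-Gamma(9.06 + 5/2, 4.28 + 100.6922/2) = Inv-Gamma(11.56, 54.62610).
Posterior β = 54.62610.

54.62610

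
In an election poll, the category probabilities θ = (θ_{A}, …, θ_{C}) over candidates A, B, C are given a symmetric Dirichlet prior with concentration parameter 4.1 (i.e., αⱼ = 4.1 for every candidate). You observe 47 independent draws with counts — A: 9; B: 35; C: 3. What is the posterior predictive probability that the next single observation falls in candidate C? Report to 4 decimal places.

0.1197

The Dirichlet prior is conjugate to the Multinomial likelihood: each posterior αⱼ = prior αⱼ + observed count nⱼ.
Posterior concentration: (13.1, 39.1, 7.1), total = 59.3.
P(next = C | data) = α_{C}/Σα = 0.1197.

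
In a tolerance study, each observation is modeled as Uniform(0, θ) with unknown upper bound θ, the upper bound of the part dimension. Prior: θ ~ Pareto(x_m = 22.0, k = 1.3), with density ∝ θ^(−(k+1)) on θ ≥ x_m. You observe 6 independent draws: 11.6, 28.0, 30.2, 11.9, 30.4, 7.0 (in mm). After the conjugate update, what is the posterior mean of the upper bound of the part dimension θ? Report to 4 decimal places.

A Pareto(scale x_m, shape k) prior on the upper bound θ of Uniform(0, θ) is conjugate: posterior is Pareto(max(x_m, max xᵢ), k + n).
Sample maximum = 30.4; prior scale x_m = 22.0 → posterior scale = max = 30.4.
Posterior shape = 1.3 + 6 = 7.3.
E[θ|data] = k·x_m/(k−1) = 7.3·30.4/6.3 = 35.2254.

35.2254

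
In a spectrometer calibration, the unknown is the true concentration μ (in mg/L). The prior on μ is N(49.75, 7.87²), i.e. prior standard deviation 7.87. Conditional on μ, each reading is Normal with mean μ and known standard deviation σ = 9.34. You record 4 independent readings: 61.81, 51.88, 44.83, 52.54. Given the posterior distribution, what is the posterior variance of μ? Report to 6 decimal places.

16.129473

For Normal data with known variance σ², a Normal(μ₀, σ₀²) prior on μ is conjugate. Posterior precision = 1/σ₀² + n/σ²; posterior mean is the precision-weighted average of μ₀ and x̄.
σ₀² = 7.87² = 61.9369, σ² = 9.34² = 87.2356; σ² + n·σ₀² = 87.2356 + 4·61.9369 = 334.9832.
Posterior precision = 1/σ₀² + n/σ² = 1/61.9369 + 4/87.2356 = (σ² + n·σ₀²)/(σ₀²σ²) = 334.9832/(61.9369·87.2356); posterior variance σₙ² = σ₀²σ²/(σ² + n·σ₀²) = 61.9369·87.2356/334.9832 = 16.129473.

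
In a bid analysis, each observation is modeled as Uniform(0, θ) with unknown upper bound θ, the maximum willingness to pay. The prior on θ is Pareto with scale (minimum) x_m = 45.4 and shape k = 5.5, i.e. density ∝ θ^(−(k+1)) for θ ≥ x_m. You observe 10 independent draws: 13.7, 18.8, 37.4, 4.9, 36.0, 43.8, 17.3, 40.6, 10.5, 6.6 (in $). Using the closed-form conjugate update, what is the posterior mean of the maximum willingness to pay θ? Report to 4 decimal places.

A Pareto(scale x_m, shape k) prior on the upper bound θ of Uniform(0, θ) is conjugate: posterior is Pareto(max(x_m, max xᵢ), k + n).
Sample maximum = 43.8; prior scale x_m = 45.4 → posterior scale = max = 45.4.
Posterior shape = 5.5 + 10 = 15.5.
E[θ|data] = k·x_m/(k−1) = 15.5·45.4/14.5 = 48.5310.

48.5310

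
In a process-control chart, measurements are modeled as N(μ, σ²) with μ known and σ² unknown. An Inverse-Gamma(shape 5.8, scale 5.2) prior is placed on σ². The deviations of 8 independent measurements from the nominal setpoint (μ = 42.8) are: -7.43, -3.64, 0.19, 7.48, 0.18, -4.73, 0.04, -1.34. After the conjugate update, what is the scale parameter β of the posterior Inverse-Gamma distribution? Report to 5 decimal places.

With known mean μ and an Inverse-Gamma(α, β) prior on σ², the Normal likelihood is conjugate: posterior is Inv-Gamma(α + n/2, β + Σ(xᵢ−μ)²/2).
Σ(xᵢ−μ)² = (-7.43)² + (-3.64)² + (0.19)² + (7.48)² + (0.18)² + (-4.73)² + (0.04)² + (-1.34)² = 148.6435.
Posterior: Inv-Gamma(5.8 + 8/2, 5.2 + 148.6435/2) = Inv-Gamma(9.80, 79.52175).
Posterior β = 79.52175.

79.52175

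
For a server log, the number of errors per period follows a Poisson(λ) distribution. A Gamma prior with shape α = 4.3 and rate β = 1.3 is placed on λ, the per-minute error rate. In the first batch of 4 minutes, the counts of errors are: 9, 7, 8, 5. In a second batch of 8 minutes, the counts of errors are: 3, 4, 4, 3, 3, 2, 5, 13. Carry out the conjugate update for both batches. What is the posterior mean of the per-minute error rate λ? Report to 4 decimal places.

5.2857

With a Gamma(shape α, rate β) prior, the Poisson likelihood is conjugate: the posterior is Gamma(α + ΣXᵢ, β + n).
Batch 1: sum of counts S = 29 over n = 4 minutes.
After batch 1: Gamma(α+S, β+n) = Gamma(4.3+29, 1.3+4) = Gamma(33.3, 5.3).
Batch 2: sum of counts S = 37 over n = 8 minutes.
After batch 2: Gamma(α+S, β+n) = Gamma(33.3+37, 5.3+8) = Gamma(70.3, 13.3).
Posterior mean = α/β = 70.3/13.3 = 5.2857.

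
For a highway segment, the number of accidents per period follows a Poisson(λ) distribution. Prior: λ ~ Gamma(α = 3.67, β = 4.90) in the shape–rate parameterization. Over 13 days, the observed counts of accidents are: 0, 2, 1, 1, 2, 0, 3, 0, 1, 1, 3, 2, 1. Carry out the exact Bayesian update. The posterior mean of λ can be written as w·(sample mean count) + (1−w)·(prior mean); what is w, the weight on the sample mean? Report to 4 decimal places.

0.7263

With a Gamma(shape α, rate β) prior, the Poisson likelihood is conjugate: the posterior is Gamma(α + ΣXᵢ, β + n).
Posterior mean = (α₀+S)/(β₀+n) = [n/(β₀+n)]·(S/n) + [β₀/(β₀+n)]·(α₀/β₀), so only n and β₀ enter the weight.
Weight on data w = n/(β₀+n) = 13/(4.90+13) = 13/17.90 = 0.7263.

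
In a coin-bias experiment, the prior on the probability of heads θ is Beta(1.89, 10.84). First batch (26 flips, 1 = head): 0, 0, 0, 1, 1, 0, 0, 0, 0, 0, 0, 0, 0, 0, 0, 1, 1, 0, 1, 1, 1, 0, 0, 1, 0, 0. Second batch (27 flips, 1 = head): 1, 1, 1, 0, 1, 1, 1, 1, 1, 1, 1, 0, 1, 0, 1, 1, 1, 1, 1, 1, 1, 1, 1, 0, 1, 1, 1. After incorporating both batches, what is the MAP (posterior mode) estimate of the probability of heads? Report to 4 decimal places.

The Beta prior is conjugate to a Binomial/Bernoulli likelihood; the update adds successes to α and failures to β.
After batch 1: Beta(1.89+8, 10.84+18) = Beta(9.89, 28.84).
After batch 2: Beta(9.89+23, 28.84+4) = Beta(32.89, 32.84).
Mode of Beta(a,b) for a,b>1 is (a−1)/(a+b−2) = 31.89/63.73 = 0.5004.

0.5004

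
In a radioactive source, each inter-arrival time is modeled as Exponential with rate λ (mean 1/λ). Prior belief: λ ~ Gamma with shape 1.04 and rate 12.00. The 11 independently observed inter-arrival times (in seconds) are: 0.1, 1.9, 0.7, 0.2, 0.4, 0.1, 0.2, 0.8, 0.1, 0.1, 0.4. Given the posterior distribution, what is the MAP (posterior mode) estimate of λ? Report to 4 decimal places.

With a Gamma(shape α, rate β) prior on the exponential rate λ, the posterior after n observations with total T = Σxᵢ is Gamma(α+n, β+T).
Sum of observations T = 5.0 seconds; n = 11.
Posterior: Gamma(1.04+11, 12.00+5.0) = Gamma(12.04, 17.00).
Mode = (α−1)/β = 0.6494.

0.6494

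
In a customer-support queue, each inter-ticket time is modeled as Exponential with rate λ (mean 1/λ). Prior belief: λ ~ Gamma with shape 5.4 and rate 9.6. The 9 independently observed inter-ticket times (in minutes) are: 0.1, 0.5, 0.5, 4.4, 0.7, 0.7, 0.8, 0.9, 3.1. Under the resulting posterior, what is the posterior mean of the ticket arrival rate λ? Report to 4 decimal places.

0.6761

With a Gamma(shape α, rate β) prior on the exponential rate λ, the posterior after n observations with total T = Σxᵢ is Gamma(α+n, β+T).
Sum of observations T = 11.7 minutes; n = 9.
Posterior: Gamma(5.4+9, 9.6+11.7) = Gamma(14.4, 21.3).
Posterior mean of λ = α/β = 14.4/21.3 = 0.6761.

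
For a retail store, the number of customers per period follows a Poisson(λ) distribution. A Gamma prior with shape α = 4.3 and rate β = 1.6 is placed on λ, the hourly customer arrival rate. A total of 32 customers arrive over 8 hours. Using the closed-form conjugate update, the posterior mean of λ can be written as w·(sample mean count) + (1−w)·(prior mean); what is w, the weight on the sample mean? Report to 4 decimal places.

0.8333

With a Gamma(shape α, rate β) prior, the Poisson likelihood is conjugate: the posterior is Gamma(α + ΣXᵢ, β + n).
Posterior mean = (α₀+S)/(β₀+n) = [n/(β₀+n)]·(S/n) + [β₀/(β₀+n)]·(α₀/β₀), so only n and β₀ enter the weight.
Weight on data w = n/(β₀+n) = 8/(1.6+8) = 8/9.6 = 0.8333.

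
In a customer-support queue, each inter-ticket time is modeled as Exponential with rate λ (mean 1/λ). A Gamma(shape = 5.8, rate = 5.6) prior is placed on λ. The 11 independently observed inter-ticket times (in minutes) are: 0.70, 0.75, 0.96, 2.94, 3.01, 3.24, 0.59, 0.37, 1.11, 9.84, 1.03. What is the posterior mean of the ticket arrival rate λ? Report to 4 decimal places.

0.5574

With a Gamma(shape α, rate β) prior on the exponential rate λ, the posterior after n observations with total T = Σxᵢ is Gamma(α+n, β+T).
Sum of observations T = 24.54 minutes; n = 11.
Posterior: Gamma(5.8+11, 5.6+24.54) = Gamma(16.8, 30.14).
Posterior mean of λ = α/β = 16.8/30.14 = 0.5574.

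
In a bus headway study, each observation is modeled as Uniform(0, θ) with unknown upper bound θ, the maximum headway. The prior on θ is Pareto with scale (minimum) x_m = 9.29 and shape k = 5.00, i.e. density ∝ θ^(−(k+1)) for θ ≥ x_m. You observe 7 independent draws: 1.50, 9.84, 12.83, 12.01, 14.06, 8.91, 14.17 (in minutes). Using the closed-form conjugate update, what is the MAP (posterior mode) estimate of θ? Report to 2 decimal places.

14.17

A Pareto(scale x_m, shape k) prior on the upper bound θ of Uniform(0, θ) is conjugate: posterior is Pareto(max(x_m, max xᵢ), k + n).
Sample maximum = 14.17; prior scale x_m = 9.29 → posterior scale = max = 14.17.
Posterior shape = 5.00 + 7 = 12.00.
The Pareto density is decreasing on [x_m, ∞), so the mode is x_m = 14.17.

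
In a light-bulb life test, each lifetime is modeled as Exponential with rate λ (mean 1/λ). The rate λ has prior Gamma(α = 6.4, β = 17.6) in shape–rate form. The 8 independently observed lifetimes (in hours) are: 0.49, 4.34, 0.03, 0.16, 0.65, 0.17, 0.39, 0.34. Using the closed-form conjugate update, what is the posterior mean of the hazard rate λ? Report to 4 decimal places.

With a Gamma(shape α, rate β) prior on the exponential rate λ, the posterior after n observations with total T = Σxᵢ is Gamma(α+n, β+T).
Sum of observations T = 6.57 hours; n = 8.
Posterior: Gamma(6.4+8, 17.6+6.57) = Gamma(14.4, 24.17).
Posterior mean of λ = α/β = 14.4/24.17 = 0.5958.

0.5958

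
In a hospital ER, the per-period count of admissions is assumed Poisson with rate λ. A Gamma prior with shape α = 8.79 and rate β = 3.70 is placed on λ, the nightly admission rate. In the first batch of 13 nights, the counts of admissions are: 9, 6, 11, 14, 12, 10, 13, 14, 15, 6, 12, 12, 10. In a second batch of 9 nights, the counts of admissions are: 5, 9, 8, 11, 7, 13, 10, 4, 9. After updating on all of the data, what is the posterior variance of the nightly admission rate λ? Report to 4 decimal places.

0.3464

With a Gamma(shape α, rate β) prior, the Poisson likelihood is conjugate: the posterior is Gamma(α + ΣXᵢ, β + n).
Batch 1: sum of counts S = 144 over n = 13 nights.
After batch 1: Gamma(α+S, β+n) = Gamma(8.79+144, 3.70+13) = Gamma(152.79, 16.70).
Batch 2: sum of counts S = 76 over n = 9 nights.
After batch 2: Gamma(α+S, β+n) = Gamma(152.79+76, 16.70+9) = Gamma(228.79, 25.70).
Var = α/β² = 228.79/25.70² = 0.3464.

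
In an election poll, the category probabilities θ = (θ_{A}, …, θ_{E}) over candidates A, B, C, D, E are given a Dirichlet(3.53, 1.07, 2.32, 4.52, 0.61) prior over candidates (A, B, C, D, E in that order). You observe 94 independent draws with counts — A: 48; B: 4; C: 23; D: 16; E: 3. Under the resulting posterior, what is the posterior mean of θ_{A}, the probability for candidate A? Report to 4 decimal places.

The Dirichlet prior is conjugate to the Multinomial likelihood: each posterior αⱼ = prior αⱼ + observed count nⱼ.
Posterior concentration: (51.53, 5.07, 25.32, 20.52, 3.61), total = 106.05.
E[θ_{A}|data] = α_{A}/Σα = 51.53/106.05 = 0.4859.

0.4859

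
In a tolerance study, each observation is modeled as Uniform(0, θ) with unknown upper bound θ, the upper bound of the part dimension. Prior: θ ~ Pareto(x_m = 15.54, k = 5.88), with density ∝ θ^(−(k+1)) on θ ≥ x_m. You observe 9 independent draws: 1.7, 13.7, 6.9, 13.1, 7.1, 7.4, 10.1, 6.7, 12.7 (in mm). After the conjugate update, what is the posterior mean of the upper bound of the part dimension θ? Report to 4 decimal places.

A Pareto(scale x_m, shape k) prior on the upper bound θ of Uniform(0, θ) is conjugate: posterior is Pareto(max(x_m, max xᵢ), k + n).
Sample maximum = 13.7; prior scale x_m = 15.54 → posterior scale = max = 15.54.
Posterior shape = 5.88 + 9 = 14.88.
E[θ|data] = k·x_m/(k−1) = 14.88·15.54/13.88 = 16.6596.

16.6596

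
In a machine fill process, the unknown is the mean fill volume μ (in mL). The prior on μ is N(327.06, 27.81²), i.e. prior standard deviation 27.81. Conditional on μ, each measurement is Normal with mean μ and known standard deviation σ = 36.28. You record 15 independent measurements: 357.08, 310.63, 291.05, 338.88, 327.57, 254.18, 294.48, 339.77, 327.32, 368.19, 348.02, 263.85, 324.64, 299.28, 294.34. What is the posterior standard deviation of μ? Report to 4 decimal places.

8.8774

For Normal data with known variance σ², a Normal(μ₀, σ₀²) prior on μ is conjugate. Posterior precision = 1/σ₀² + n/σ²; posterior mean is the precision-weighted average of μ₀ and x̄.
σ₀² = 27.81² = 773.3961, σ² = 36.28² = 1316.2384; σ² + n·σ₀² = 1316.2384 + 15·773.3961 = 12917.1799.
Posterior precision = 1/σ₀² + n/σ² = 1/773.3961 + 15/1316.2384 = (σ² + n·σ₀²)/(σ₀²σ²) = 12917.1799/(773.3961·1316.2384); posterior variance σₙ² = σ₀²σ²/(σ² + n·σ₀²) = 773.3961·1316.2384/12917.1799 = 78.807731.
Posterior SD = √σₙ² = √(773.3961·1316.2384/12917.1799) = 8.8774.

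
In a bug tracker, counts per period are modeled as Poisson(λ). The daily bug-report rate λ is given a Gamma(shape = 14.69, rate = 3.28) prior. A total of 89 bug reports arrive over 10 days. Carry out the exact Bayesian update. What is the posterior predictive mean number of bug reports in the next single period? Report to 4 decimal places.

7.8080

With a Gamma(shape α, rate β) prior, the Poisson likelihood is conjugate: the posterior is Gamma(α + ΣXᵢ, β + n).
Posterior: Gamma(α+S, β+n) = Gamma(14.69+89, 3.28+10) = Gamma(103.69, 13.28).
The predictive distribution for one future period is NegBinom with mean α/β = 7.8080.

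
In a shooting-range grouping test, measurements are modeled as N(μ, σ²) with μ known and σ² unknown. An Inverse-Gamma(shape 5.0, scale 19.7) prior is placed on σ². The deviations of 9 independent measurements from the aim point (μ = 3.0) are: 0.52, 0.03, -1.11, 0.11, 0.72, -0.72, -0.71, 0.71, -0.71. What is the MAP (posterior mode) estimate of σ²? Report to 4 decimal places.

With known mean μ and an Inverse-Gamma(α, β) prior on σ², the Normal likelihood is conjugate: posterior is Inv-Gamma(α + n/2, β + Σ(xᵢ−μ)²/2).
Σ(xᵢ−μ)² = (0.52)² + (0.03)² + (-1.11)² + (0.11)² + (0.72)² + (-0.72)² + (-0.71)² + (0.71)² + (-0.71)² = 4.0646.
Posterior: Inv-Gamma(5.0 + 9/2, 19.7 + 4.0646/2) = Inv-Gamma(9.50, 21.73230).
Mode = β/(α+1) = 21.73230/10.50 = 2.0697.

2.0697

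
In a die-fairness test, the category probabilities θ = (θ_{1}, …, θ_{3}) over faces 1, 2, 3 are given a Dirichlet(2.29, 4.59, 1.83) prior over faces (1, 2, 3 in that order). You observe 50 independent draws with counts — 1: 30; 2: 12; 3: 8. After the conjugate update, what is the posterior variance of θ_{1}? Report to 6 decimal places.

0.004145

The Dirichlet prior is conjugate to the Multinomial likelihood: each posterior αⱼ = prior αⱼ + observed count nⱼ.
Posterior concentration: (32.29, 16.59, 9.83), total = 58.71.
Var[θ_j] = α_j(Σα−α_j)/((Σα)²(Σα+1)) = 32.29·26.42/(58.71²·59.71) = 0.004145.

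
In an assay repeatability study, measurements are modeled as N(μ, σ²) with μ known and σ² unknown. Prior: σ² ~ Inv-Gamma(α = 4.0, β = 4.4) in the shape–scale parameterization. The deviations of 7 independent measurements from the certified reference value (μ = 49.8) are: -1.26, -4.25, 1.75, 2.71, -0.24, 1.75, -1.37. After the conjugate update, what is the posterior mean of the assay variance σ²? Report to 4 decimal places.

3.3734

With known mean μ and an Inverse-Gamma(α, β) prior on σ², the Normal likelihood is conjugate: posterior is Inv-Gamma(α + n/2, β + Σ(xᵢ−μ)²/2).
Σ(xᵢ−μ)² = (-1.26)² + (-4.25)² + (1.75)² + (2.71)² + (-0.24)² + (1.75)² + (-1.37)² = 35.0537.
Posterior: Inv-Gamma(4.0 + 7/2, 4.4 + 35.0537/2) = Inv-Gamma(7.50, 21.92685).
E[σ²|data] = β/(α−1) = 21.92685/6.50 = 3.3734.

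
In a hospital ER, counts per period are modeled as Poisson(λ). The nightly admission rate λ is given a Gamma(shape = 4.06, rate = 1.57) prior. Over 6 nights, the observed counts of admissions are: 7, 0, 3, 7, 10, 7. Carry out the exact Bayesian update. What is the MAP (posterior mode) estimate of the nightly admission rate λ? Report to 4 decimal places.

With a Gamma(shape α, rate β) prior, the Poisson likelihood is conjugate: the posterior is Gamma(α + ΣXᵢ, β + n).
Sum of counts S = 34 over n = 6 nights.
Posterior: Gamma(α+S, β+n) = Gamma(4.06+34, 1.57+6) = Gamma(38.06, 7.57).
Mode of Gamma(α,β) for α≥1 is (α−1)/β = 37.06/7.57 = 4.8956.

4.8956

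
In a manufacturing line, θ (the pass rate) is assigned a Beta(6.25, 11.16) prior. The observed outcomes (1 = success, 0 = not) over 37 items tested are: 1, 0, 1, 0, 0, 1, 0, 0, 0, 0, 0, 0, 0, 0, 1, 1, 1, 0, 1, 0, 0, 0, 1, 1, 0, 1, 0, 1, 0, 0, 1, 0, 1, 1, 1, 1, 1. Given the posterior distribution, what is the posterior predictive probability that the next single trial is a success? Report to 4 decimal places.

The Beta prior is conjugate to a Binomial/Bernoulli likelihood; the update adds successes to α and failures to β.
Posterior: Beta(α+k, β+n−k) = Beta(6.25+17, 11.16+20) = Beta(23.25, 31.16).
For a single future Bernoulli trial, P(success | data) = α/(α+β) = 0.4273.

0.4273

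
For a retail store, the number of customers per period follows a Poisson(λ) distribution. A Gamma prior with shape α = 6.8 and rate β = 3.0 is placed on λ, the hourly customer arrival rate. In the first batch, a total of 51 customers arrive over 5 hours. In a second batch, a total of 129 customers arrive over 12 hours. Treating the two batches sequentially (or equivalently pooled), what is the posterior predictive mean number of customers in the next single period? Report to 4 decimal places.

9.3400

With a Gamma(shape α, rate β) prior, the Poisson likelihood is conjugate: the posterior is Gamma(α + ΣXᵢ, β + n).
After batch 1: Gamma(α+S, β+n) = Gamma(6.8+51, 3.0+5) = Gamma(57.8, 8.0).
After batch 2: Gamma(α+S, β+n) = Gamma(57.8+129, 8.0+12) = Gamma(186.8, 20.0).
The predictive distribution for one future period is NegBinom with mean α/β = 9.3400.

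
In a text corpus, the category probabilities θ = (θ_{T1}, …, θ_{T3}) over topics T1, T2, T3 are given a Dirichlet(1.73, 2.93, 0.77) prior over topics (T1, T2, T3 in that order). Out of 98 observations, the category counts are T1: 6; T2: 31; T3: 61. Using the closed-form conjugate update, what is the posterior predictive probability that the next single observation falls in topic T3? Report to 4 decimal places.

The Dirichlet prior is conjugate to the Multinomial likelihood: each posterior αⱼ = prior αⱼ + observed count nⱼ.
Posterior concentration: (7.73, 33.93, 61.77), total = 103.43.
P(next = T3 | data) = α_{T3}/Σα = 0.5972.

0.5972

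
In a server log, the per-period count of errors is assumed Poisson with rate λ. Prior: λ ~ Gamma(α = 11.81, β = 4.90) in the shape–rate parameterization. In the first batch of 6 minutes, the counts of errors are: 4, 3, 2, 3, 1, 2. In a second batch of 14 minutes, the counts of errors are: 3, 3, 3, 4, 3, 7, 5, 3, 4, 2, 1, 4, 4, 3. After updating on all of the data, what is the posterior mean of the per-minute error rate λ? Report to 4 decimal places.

With a Gamma(shape α, rate β) prior, the Poisson likelihood is conjugate: the posterior is Gamma(α + ΣXᵢ, β + n).
Batch 1: sum of counts S = 15 over n = 6 minutes.
After batch 1: Gamma(α+S, β+n) = Gamma(11.81+15, 4.90+6) = Gamma(26.81, 10.90).
Batch 2: sum of counts S = 49 over n = 14 minutes.
After batch 2: Gamma(α+S, β+n) = Gamma(26.81+49, 10.90+14) = Gamma(75.81, 24.90).
Posterior mean = α/β = 75.81/24.90 = 3.0446.

3.0446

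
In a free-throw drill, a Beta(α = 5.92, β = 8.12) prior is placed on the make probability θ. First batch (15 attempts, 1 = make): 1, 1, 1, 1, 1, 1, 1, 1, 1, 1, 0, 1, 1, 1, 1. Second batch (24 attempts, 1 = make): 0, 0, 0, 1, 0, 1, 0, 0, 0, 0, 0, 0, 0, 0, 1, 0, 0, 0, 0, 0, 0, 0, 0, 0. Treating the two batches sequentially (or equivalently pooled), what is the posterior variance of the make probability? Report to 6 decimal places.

0.004541

The Beta prior is conjugate to a Binomial/Bernoulli likelihood; the update adds successes to α and failures to β.
After batch 1: Beta(5.92+14, 8.12+1) = Beta(19.92, 9.12).
After batch 2: Beta(19.92+3, 9.12+21) = Beta(22.92, 30.12).
Var = αβ/((α+β)²(α+β+1)) = 22.92·30.12/(53.04²·54.04) = 0.004541.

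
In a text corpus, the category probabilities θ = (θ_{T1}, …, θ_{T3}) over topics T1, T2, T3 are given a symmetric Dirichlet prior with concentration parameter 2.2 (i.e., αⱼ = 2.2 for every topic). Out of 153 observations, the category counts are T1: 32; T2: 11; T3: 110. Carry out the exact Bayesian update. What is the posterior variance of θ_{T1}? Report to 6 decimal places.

The Dirichlet prior is conjugate to the Multinomial likelihood: each posterior αⱼ = prior αⱼ + observed count nⱼ.
Posterior concentration: (34.2, 13.2, 112.2), total = 159.6.
Var[θ_j] = α_j(Σα−α_j)/((Σα)²(Σα+1)) = 34.2·125.4/(159.6²·160.6) = 0.001048.

0.001048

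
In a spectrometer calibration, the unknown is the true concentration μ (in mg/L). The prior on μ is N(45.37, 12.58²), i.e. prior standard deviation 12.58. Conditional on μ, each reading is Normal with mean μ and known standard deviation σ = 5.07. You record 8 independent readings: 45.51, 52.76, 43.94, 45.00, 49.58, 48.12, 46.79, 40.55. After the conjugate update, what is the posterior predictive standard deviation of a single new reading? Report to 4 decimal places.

For Normal data with known variance σ², a Normal(μ₀, σ₀²) prior on μ is conjugate. Posterior precision = 1/σ₀² + n/σ²; posterior mean is the precision-weighted average of μ₀ and x̄.
σ₀² = 12.58² = 158.2564, σ² = 5.07² = 25.7049; σ² + n·σ₀² = 25.7049 + 8·158.2564 = 1291.7561.
Posterior precision = 1/σ₀² + n/σ² = 1/158.2564 + 8/25.7049 = (σ² + n·σ₀²)/(σ₀²σ²) = 1291.7561/(158.2564·25.7049); posterior variance σₙ² = σ₀²σ²/(σ² + n·σ₀²) = 158.2564·25.7049/1291.7561 = 3.149174.
Predictive variance for one new observation = σₙ² + σ² = 158.2564·25.7049/1291.7561 + 25.7049 = σ²·(σ₀² + 1291.7561)/1291.7561 = 25.7049·1450.0125/1291.7561 = 28.854074; SD = √(25.7049·1450.0125/1291.7561) = 5.3716.

5.3716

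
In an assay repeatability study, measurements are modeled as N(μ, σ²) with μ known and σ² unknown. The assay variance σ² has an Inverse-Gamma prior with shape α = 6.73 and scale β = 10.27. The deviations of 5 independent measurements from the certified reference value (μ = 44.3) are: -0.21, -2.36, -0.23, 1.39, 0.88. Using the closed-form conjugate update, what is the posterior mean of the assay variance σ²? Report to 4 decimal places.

1.7566

With known mean μ and an Inverse-Gamma(α, β) prior on σ², the Normal likelihood is conjugate: posterior is Inv-Gamma(α + n/2, β + Σ(xᵢ−μ)²/2).
Σ(xᵢ−μ)² = (-0.21)² + (-2.36)² + (-0.23)² + (1.39)² + (0.88)² = 8.3731.
Posterior: Inv-Gamma(6.73 + 5/2, 10.27 + 8.3731/2) = Inv-Gamma(9.23, 14.45655).
E[σ²|data] = β/(α−1) = 14.45655/8.23 = 1.7566.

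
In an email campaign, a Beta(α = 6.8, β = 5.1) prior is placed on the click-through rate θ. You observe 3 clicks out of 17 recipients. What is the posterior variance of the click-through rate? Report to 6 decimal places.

The Beta prior is conjugate to a Binomial/Bernoulli likelihood; the update adds successes to α and failures to β.
Posterior: Beta(α+k, β+n−k) = Beta(6.8+3, 5.1+14) = Beta(9.8, 19.1).
Var = αβ/((α+β)²(α+β+1)) = 9.8·19.1/(28.9²·29.9) = 0.007495.

0.007495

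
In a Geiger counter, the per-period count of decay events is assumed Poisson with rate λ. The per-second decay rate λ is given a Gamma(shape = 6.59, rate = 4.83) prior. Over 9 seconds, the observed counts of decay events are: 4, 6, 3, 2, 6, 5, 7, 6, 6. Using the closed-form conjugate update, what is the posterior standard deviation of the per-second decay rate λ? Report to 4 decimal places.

0.5194

With a Gamma(shape α, rate β) prior, the Poisson likelihood is conjugate: the posterior is Gamma(α + ΣXᵢ, β + n).
Sum of counts S = 45 over n = 9 seconds.
Posterior: Gamma(α+S, β+n) = Gamma(6.59+45, 4.83+9) = Gamma(51.59, 13.83).
SD = √α/β = √51.59/13.83 = 0.5194.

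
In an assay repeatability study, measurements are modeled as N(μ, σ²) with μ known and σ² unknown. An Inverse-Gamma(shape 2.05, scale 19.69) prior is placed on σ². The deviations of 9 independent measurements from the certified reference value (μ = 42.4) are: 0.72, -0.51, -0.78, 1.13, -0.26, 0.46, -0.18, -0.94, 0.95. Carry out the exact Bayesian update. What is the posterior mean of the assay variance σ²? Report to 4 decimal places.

With known mean μ and an Inverse-Gamma(α, β) prior on σ², the Normal likelihood is conjugate: posterior is Inv-Gamma(α + n/2, β + Σ(xᵢ−μ)²/2).
Σ(xᵢ−μ)² = (0.72)² + (-0.51)² + (-0.78)² + (1.13)² + (-0.26)² + (0.46)² + (-0.18)² + (-0.94)² + (0.95)² = 4.7615.
Posterior: Inv-Gamma(2.05 + 9/2, 19.69 + 4.7615/2) = Inv-Gamma(6.55, 22.07075).
E[σ²|data] = β/(α−1) = 22.07075/5.55 = 3.9767.

3.9767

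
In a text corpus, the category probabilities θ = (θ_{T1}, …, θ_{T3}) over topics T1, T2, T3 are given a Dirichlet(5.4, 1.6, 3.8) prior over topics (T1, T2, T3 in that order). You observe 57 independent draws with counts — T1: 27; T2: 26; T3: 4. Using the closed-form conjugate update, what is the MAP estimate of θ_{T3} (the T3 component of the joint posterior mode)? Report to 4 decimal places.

The Dirichlet prior is conjugate to the Multinomial likelihood: each posterior αⱼ = prior αⱼ + observed count nⱼ.
Posterior concentration: (32.4, 27.6, 7.8), total = 67.8.
Joint mode component: (α_{T3}−1)/(Σα−K) = 6.8/64.8 = 0.1049.

0.1049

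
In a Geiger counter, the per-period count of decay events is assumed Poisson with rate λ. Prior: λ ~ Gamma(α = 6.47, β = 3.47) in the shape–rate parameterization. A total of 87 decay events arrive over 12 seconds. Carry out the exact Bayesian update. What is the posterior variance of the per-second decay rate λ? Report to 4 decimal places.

With a Gamma(shape α, rate β) prior, the Poisson likelihood is conjugate: the posterior is Gamma(α + ΣXᵢ, β + n).
Posterior: Gamma(α+S, β+n) = Gamma(6.47+87, 3.47+12) = Gamma(93.47, 15.47).
Var = α/β² = 93.47/15.47² = 0.3906.

0.3906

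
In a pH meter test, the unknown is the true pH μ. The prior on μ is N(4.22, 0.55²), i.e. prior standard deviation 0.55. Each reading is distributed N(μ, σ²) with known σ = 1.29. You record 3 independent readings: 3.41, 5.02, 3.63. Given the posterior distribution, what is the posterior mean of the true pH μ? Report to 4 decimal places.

For Normal data with known variance σ², a Normal(μ₀, σ₀²) prior on μ is conjugate. Posterior precision = 1/σ₀² + n/σ²; posterior mean is the precision-weighted average of μ₀ and x̄.
Σxᵢ = 3.41 + 5.02 + 3.63 = 12.06, so n·x̄ = 12.06.
σ₀² = 0.55² = 0.3025, σ² = 1.29² = 1.6641; σ² + n·σ₀² = 1.6641 + 3·0.3025 = 2.5716.
Posterior mean = (μ₀/σ₀² + n·x̄/σ²)/(1/σ₀² + n/σ²) = (σ²·μ₀ + σ₀²·n·x̄)/(σ² + n·σ₀²) = (1.6641·4.22 + 0.3025·12.06)/2.5716 = 10.670652/2.5716 = 4.1494.

4.1494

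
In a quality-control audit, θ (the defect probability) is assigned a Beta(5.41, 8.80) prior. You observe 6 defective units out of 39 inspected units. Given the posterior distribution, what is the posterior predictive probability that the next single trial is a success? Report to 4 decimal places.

The Beta prior is conjugate to a Binomial/Bernoulli likelihood; the update adds successes to α and failures to β.
Posterior: Beta(α+k, β+n−k) = Beta(5.41+6, 8.80+33) = Beta(11.41, 41.80).
For a single future Bernoulli trial, P(success | data) = α/(α+β) = 0.2144.

0.2144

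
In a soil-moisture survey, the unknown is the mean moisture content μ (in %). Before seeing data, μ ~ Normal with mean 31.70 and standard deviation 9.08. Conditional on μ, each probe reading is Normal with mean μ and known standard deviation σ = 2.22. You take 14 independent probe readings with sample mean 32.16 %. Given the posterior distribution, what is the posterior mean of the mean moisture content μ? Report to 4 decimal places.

32.1580

For Normal data with known variance σ², a Normal(μ₀, σ₀²) prior on μ is conjugate. Posterior precision = 1/σ₀² + n/σ²; posterior mean is the precision-weighted average of μ₀ and x̄.
n·x̄ = 14·32.16 = 450.24.
σ₀² = 9.08² = 82.4464, σ² = 2.22² = 4.9284; σ² + n·σ₀² = 4.9284 + 14·82.4464 = 1159.178.
Posterior mean = (μ₀/σ₀² + n·x̄/σ²)/(1/σ₀² + n/σ²) = (σ²·μ₀ + σ₀²·n·x̄)/(σ² + n·σ₀²) = (4.9284·31.70 + 82.4464·450.24)/1159.178 = 37276.897416/1159.178 = 32.1580.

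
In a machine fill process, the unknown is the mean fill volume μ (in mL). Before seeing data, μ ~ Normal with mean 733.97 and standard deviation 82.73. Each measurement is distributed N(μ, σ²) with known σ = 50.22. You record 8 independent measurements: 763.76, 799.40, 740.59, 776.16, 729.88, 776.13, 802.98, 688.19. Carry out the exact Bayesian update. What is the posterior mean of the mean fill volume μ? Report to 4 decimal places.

For Normal data with known variance σ², a Normal(μ₀, σ₀²) prior on μ is conjugate. Posterior precision = 1/σ₀² + n/σ²; posterior mean is the precision-weighted average of μ₀ and x̄.
Σxᵢ = 763.76 + 799.40 + 740.59 + 776.16 + 729.88 + 776.13 + 802.98 + 688.19 = 6077.09, so n·x̄ = 6077.09.
σ₀² = 82.73² = 6844.2529, σ² = 50.22² = 2522.0484; σ² + n·σ₀² = 2522.0484 + 8·6844.2529 = 57276.0716.
Posterior mean = (μ₀/σ₀² + n·x̄/σ²)/(1/σ₀² + n/σ²) = (σ²·μ₀ + σ₀²·n·x̄)/(σ² + n·σ₀²) = (2522.0484·733.97 + 6844.2529·6077.09)/57276.0716 = 43444248.720209/57276.0716 = 758.5061.

758.5061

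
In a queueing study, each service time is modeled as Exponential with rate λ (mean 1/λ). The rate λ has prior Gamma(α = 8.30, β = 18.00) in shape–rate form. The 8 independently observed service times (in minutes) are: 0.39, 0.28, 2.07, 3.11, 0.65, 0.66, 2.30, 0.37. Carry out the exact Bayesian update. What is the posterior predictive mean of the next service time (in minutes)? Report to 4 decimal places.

With a Gamma(shape α, rate β) prior on the exponential rate λ, the posterior after n observations with total T = Σxᵢ is Gamma(α+n, β+T).
Sum of observations T = 9.83 minutes; n = 8.
Posterior: Gamma(8.30+8, 18.00+9.83) = Gamma(16.30, 27.83).
The predictive distribution for the next observation is Lomax; its mean is β/(α−1) = 27.83/15.30 = 1.8190.

1.8190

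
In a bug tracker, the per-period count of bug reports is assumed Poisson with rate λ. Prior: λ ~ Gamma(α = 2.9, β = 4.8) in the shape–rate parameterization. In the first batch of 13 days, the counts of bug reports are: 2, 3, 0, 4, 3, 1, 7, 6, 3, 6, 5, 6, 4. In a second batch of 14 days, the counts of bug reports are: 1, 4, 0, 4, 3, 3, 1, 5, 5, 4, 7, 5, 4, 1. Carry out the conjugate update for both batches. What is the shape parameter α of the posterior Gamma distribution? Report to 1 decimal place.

99.9

With a Gamma(shape α, rate β) prior, the Poisson likelihood is conjugate: the posterior is Gamma(α + ΣXᵢ, β + n).
Batch 1: sum of counts S = 50 over n = 13 days.
After batch 1: Gamma(α+S, β+n) = Gamma(2.9+50, 4.8+13) = Gamma(52.9, 17.8).
Batch 2: sum of counts S = 47 over n = 14 days.
After batch 2: Gamma(α+S, β+n) = Gamma(52.9+47, 17.8+14) = Gamma(99.9, 31.8).
Posterior α = 99.9.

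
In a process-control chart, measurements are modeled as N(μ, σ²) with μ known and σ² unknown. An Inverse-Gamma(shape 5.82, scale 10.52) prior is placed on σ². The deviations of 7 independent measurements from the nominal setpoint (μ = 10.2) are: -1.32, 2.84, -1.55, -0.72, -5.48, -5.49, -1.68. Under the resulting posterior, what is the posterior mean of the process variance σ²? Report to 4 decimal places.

With known mean μ and an Inverse-Gamma(α, β) prior on σ², the Normal likelihood is conjugate: posterior is Inv-Gamma(α + n/2, β + Σ(xᵢ−μ)²/2).
Σ(xᵢ−μ)² = (-1.32)² + (2.84)² + (-1.55)² + (-0.72)² + (-5.48)² + (-5.49)² + (-1.68)² = 75.7218.
Posterior: Inv-Gamma(5.82 + 7/2, 10.52 + 75.7218/2) = Inv-Gamma(9.32, 48.38090).
E[σ²|data] = β/(α−1) = 48.38090/8.32 = 5.8150.

5.8150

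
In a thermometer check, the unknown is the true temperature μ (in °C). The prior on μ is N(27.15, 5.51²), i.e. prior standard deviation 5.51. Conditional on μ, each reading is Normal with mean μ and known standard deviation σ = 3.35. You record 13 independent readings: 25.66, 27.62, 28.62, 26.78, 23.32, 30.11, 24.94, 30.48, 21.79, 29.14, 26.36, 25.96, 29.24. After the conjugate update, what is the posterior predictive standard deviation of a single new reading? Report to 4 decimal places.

For Normal data with known variance σ², a Normal(μ₀, σ₀²) prior on μ is conjugate. Posterior precision = 1/σ₀² + n/σ²; posterior mean is the precision-weighted average of μ₀ and x̄.
σ₀² = 5.51² = 30.3601, σ² = 3.35² = 11.2225; σ² + n·σ₀² = 11.2225 + 13·30.3601 = 405.9038.
Posterior precision = 1/σ₀² + n/σ² = 1/30.3601 + 13/11.2225 = (σ² + n·σ₀²)/(σ₀²σ²) = 405.9038/(30.3601·11.2225); posterior variance σₙ² = σ₀²σ²/(σ² + n·σ₀²) = 30.3601·11.2225/405.9038 = 0.839401.
Predictive variance for one new observation = σₙ² + σ² = 30.3601·11.2225/405.9038 + 11.2225 = σ²·(σ₀² + 405.9038)/405.9038 = 11.2225·436.2639/405.9038 = 12.061901; SD = √(11.2225·436.2639/405.9038) = 3.4730.

3.4730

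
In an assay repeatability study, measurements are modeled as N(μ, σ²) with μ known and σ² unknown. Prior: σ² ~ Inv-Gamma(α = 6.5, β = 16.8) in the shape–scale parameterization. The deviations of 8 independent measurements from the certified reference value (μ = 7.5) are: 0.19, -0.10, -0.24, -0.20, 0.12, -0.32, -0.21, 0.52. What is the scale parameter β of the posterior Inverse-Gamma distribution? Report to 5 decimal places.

17.08750

With known mean μ and an Inverse-Gamma(α, β) prior on σ², the Normal likelihood is conjugate: posterior is Inv-Gamma(α + n/2, β + Σ(xᵢ−μ)²/2).
Σ(xᵢ−μ)² = (0.19)² + (-0.10)² + (-0.24)² + (-0.20)² + (0.12)² + (-0.32)² + (-0.21)² + (0.52)² = 0.5750.
Posterior: Inv-Gamma(6.5 + 8/2, 16.8 + 0.5750/2) = Inv-Gamma(10.50, 17.08750).
Posterior β = 17.08750.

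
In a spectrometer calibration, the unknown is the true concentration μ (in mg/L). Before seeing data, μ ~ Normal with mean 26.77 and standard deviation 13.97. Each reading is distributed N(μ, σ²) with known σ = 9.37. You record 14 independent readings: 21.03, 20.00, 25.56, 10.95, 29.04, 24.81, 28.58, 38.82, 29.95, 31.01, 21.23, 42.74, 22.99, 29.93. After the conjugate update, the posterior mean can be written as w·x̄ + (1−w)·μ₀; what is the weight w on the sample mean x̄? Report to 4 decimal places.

0.9689

For Normal data with known variance σ², a Normal(μ₀, σ₀²) prior on μ is conjugate. Posterior precision = 1/σ₀² + n/σ²; posterior mean is the precision-weighted average of μ₀ and x̄.
σ₀² = 13.97² = 195.1609, σ² = 9.37² = 87.7969. Prior precision 1/σ₀² = 1/195.1609; data precision n/σ² = 14/87.7969.
w = (n/σ²)/(1/σ₀² + n/σ²) = n·σ₀²/(σ² + n·σ₀²) = 14·195.1609/(87.7969 + 14·195.1609) = 2732.2526/2820.0495 = 0.9689.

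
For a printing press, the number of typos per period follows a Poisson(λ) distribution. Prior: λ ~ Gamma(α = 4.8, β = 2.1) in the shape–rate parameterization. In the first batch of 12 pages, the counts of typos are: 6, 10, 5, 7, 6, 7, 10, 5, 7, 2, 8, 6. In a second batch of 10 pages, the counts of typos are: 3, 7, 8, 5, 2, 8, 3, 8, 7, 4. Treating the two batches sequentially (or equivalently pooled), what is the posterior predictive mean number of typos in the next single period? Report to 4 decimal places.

5.7593

With a Gamma(shape α, rate β) prior, the Poisson likelihood is conjugate: the posterior is Gamma(α + ΣXᵢ, β + n).
Batch 1: sum of counts S = 79 over n = 12 pages.
After batch 1: Gamma(α+S, β+n) = Gamma(4.8+79, 2.1+12) = Gamma(83.8, 14.1).
Batch 2: sum of counts S = 55 over n = 10 pages.
After batch 2: Gamma(α+S, β+n) = Gamma(83.8+55, 14.1+10) = Gamma(138.8, 24.1).
The predictive distribution for one future period is NegBinom with mean α/β = 5.7593.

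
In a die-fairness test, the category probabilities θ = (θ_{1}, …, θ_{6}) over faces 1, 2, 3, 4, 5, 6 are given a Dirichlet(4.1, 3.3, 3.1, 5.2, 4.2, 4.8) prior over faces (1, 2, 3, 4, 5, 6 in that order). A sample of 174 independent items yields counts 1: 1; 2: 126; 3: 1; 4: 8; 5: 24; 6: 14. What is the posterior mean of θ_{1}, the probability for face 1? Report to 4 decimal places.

The Dirichlet prior is conjugate to the Multinomial likelihood: each posterior αⱼ = prior αⱼ + observed count nⱼ.
Posterior concentration: (5.1, 129.3, 4.1, 13.2, 28.2, 18.8), total = 198.7.
E[θ_{1}|data] = α_{1}/Σα = 5.1/198.7 = 0.0257.

0.0257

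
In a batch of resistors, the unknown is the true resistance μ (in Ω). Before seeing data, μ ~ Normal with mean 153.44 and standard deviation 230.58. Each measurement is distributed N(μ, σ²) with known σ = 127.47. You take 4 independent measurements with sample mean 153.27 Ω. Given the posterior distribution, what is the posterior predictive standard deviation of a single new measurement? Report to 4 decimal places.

For Normal data with known variance σ², a Normal(μ₀, σ₀²) prior on μ is conjugate. Posterior precision = 1/σ₀² + n/σ²; posterior mean is the precision-weighted average of μ₀ and x̄.
σ₀² = 230.58² = 53167.1364, σ² = 127.47² = 16248.6009; σ² + n·σ₀² = 16248.6009 + 4·53167.1364 = 228917.1465.
Posterior precision = 1/σ₀² + n/σ² = 1/53167.1364 + 4/16248.6009 = (σ² + n·σ₀²)/(σ₀²σ²) = 228917.1465/(53167.1364·16248.6009); posterior variance σₙ² = σ₀²σ²/(σ² + n·σ₀²) = 53167.1364·16248.6009/228917.1465 = 3773.817705.
Predictive variance for one new observation = σₙ² + σ² = 53167.1364·16248.6009/228917.1465 + 16248.6009 = σ²·(σ₀² + 228917.1465)/228917.1465 = 16248.6009·282084.2829/228917.1465 = 20022.418605; SD = √(16248.6009·282084.2829/228917.1465) = 141.5006.

141.5006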